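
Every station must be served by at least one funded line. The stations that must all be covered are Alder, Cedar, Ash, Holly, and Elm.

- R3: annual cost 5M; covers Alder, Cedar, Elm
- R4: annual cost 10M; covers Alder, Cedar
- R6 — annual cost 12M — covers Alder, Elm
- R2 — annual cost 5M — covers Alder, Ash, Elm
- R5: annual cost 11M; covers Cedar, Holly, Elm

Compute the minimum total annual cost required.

Choose R2 and R5: together they cover Alder, Cedar, Ash, Holly, Elm — every station.
Total annual cost: 5 + 11 = 16.

16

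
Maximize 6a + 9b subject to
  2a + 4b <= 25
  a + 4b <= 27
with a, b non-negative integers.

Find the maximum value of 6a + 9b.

Relaxing integrality, the LP optimum is 75.00 at (a,b) = (12.5, 0), which is not an integer point.
(a,b)=(12,0) is feasible, giving 72.
(a,b)=(11,0) is feasible, giving 66.
Maximum is 72 at (a,b)=(12,0).

72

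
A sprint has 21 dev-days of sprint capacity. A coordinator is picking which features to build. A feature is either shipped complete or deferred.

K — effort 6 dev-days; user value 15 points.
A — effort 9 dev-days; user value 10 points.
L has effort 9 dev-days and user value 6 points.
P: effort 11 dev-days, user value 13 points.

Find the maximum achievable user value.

28

K + A: effort 6 + 9 = 15 ≤ 21, user value 15 + 10 = 25.
K + P: effort 6 + 11 = 17 ≤ 21, user value 15 + 13 = 28.
A + P: effort 9 + 11 = 20 ≤ 21, user value 10 + 13 = 23.
Best is K and P with total user value 28.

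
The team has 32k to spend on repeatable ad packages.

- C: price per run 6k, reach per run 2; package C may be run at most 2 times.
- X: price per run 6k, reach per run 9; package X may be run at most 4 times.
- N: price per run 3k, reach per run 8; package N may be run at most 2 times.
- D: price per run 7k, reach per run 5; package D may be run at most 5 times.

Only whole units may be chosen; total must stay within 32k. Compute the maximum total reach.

This is a bounded integer knapsack.
Take 4×X and 2×N: price 30 ≤ 32, reach 4·9 + 2·8 = 52.
N has the best ratio (8/3) and is taken to its limit of 2; remaining capacity is filled optimally with the others.

52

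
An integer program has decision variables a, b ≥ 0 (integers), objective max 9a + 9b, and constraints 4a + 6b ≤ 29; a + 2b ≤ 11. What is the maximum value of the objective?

63

The continuous relaxation peaks at (7.25, 0) with value 65.25; rounding to a feasible lattice point costs some objective.
(a,b)=(7,0): 4·7+6·0=28≤29, 1·7+2·0=7≤11, objective 63.
(a,b)=(6,0): 4·6+6·0=24≤29, 1·6+2·0=6≤11, objective 54.
No feasible integer point exceeds 63.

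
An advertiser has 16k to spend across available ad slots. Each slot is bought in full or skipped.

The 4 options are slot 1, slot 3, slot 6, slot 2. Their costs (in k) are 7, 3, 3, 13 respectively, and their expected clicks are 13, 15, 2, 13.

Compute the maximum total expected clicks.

30

Allowing fractional choices, the relaxed optimum would be about 34.0, but ad slots are indivisible.
slot 3 + slot 2: cost 3 + 13 = 16 ≤ 16, expected clicks 15 + 13 = 28.
slot 1 + slot 3: cost 7 + 3 = 10 ≤ 16, expected clicks 13 + 15 = 28.
slot 1 + slot 3 + slot 6: cost 7 + 3 + 3 = 13 ≤ 16, expected clicks 13 + 15 + 2 = 30.
Best is slot 1, slot 3, and slot 6 with total expected clicks 30.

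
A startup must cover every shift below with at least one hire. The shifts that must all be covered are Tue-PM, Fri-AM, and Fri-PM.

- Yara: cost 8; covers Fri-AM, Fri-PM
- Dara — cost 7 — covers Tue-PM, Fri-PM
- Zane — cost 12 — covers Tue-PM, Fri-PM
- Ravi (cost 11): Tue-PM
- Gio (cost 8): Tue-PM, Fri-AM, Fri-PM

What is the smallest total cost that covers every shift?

Gio alone covers Tue-PM, Fri-AM, Fri-PM — every shift.
Total cost: 8.
No cover costs less than 8.

8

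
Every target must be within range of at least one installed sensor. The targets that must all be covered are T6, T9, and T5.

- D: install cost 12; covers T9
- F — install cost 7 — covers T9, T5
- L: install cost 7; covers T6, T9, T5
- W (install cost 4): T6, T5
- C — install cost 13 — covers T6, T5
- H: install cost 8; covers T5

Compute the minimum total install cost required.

The greedy cost-per-new-target heuristic would pick W and F for 11, but a cheaper cover exists.
L alone covers T6, T9, T5 — every target.
Total install cost: 7.
No cover costs less than 7.

7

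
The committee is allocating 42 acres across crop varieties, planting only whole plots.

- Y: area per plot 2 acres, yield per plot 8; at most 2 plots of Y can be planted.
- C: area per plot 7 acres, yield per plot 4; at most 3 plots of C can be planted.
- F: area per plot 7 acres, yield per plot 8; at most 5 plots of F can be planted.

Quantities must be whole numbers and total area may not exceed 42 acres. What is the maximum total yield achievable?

This is a bounded integer knapsack.
Y has the best ratio (8/2); taking only Y gives at most 2×8 = 16 (stopped by the supply cap of 2).
Mixing does better — 2×Y and 5×F: area 39 ≤ 42, yield 2·8 + 5·8 = 56.

56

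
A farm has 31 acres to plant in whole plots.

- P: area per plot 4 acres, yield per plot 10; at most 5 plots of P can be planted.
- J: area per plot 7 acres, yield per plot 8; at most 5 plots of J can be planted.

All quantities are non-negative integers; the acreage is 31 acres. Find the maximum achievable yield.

4×P and 2×J: area 30 ≤ 31, yield 4·10 + 2·8 = 56.
5×P and 1×J: area 27 ≤ 31, yield 5·10 + 1·8 = 58.
Best is 58.

58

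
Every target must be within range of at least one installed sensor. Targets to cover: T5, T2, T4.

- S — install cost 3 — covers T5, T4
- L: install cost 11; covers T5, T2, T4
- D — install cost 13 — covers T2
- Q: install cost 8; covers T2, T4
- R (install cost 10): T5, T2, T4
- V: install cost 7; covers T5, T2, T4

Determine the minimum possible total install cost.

The greedy cost-per-new-target heuristic would pick S and V for 10, but a cheaper cover exists.
V alone covers T5, T2, T4 — every target.
Total install cost: 7.
No cover costs less than 7.

7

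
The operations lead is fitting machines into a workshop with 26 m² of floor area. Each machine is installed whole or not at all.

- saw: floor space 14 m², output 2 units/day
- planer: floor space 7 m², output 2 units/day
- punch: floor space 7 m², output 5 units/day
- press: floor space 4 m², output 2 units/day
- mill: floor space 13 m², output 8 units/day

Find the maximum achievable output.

Allowing fractional choices, the relaxed optimum would be about 15.6, but machines are indivisible.
punch + press + mill: floor space 7 + 4 + 13 = 24 ≤ 26, output 5 + 2 + 8 = 15.
punch + mill: floor space 7 + 13 = 20 ≤ 26, output 5 + 8 = 13.
Best is punch, press, and mill with total output 15.

15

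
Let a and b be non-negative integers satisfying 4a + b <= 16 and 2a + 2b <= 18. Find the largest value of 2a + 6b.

(a,b)=(0,9): 4·0+1·9=9≤16, 2·0+2·9=18≤18, objective 54.
(a,b)=(1,8): 4·1+1·8=12≤16, 2·1+2·8=18≤18, objective 50.
The best lattice point is (0,9), giving 54.

54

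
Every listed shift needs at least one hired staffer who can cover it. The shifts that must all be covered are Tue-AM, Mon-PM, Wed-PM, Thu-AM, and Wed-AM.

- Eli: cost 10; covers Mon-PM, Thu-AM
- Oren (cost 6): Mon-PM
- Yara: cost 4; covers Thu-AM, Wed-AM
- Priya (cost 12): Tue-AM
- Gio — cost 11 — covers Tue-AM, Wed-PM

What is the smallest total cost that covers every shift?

This is an integer covering problem.
Choose Oren, Yara, and Gio: together they cover Tue-AM, Mon-PM, Wed-PM, Thu-AM, Wed-AM — every shift.
Total cost: 6 + 4 + 11 = 21.

21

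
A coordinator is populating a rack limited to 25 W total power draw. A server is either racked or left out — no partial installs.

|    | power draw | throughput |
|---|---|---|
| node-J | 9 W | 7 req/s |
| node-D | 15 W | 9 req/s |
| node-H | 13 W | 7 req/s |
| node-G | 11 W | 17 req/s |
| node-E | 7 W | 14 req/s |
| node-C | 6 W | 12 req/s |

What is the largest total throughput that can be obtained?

43

Allowing fractional choices, the relaxed optimum would be about 43.8, but servers are indivisible.
node-G + node-E + node-C: power draw 11 + 7 + 6 = 24 ≤ 25, throughput 17 + 14 + 12 = 43.
node-J + node-E + node-C: power draw 9 + 7 + 6 = 22 ≤ 25, throughput 7 + 14 + 12 = 33.
Best is node-G, node-E, and node-C with total throughput 43.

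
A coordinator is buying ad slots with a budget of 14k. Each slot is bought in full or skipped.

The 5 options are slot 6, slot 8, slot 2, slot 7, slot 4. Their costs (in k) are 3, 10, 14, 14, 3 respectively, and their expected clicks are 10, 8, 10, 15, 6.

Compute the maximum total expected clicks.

Allowing fractional choices, the relaxed optimum would be about 24.6, but ad slots are indivisible.
slot 6 + slot 8: cost 3 + 10 = 13 ≤ 14, expected clicks 10 + 8 = 18.
slot 6 + slot 4: cost 3 + 3 = 6 ≤ 14, expected clicks 10 + 6 = 16.
Best is slot 6 and slot 8 with total expected clicks 18.

18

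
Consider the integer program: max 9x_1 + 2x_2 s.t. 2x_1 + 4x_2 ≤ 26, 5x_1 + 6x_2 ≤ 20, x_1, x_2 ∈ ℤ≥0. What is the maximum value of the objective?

36

(x_1,x_2)=(4,0): 2·4+4·0=8≤26, 5·4+6·0=20≤20, objective 36.
(x_1,x_2)=(3,0): 2·3+4·0=6≤26, 5·3+6·0=15≤20, objective 27.
The best lattice point is (4,0), giving 36.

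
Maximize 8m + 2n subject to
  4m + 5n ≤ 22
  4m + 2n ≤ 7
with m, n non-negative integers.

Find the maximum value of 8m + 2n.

10

The continuous relaxation peaks at (1.75, 0) with value 14.00; rounding to a feasible lattice point costs some objective.
(m,n)=(1,1): 4·1+5·1=9≤22, 4·1+2·1=6≤7, objective 10.
(m,n)=(1,0): 4·1+5·0=4≤22, 4·1+2·0=4≤7, objective 8.
(m,n)=(0,2): 4·0+5·2=10≤22, 4·0+2·2=4≤7, objective 4.
(m,n)=(0,1): 4·0+5·1=5≤22, 4·0+2·1=2≤7, objective 2.
Maximum is 10 at (m,n)=(1,1).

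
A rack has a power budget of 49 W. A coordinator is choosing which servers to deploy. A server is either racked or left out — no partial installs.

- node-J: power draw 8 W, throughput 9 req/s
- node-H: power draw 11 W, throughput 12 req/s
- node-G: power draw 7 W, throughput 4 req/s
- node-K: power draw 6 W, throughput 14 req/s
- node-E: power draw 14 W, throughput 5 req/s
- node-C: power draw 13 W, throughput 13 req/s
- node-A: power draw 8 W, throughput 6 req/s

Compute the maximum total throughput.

Take node-J, node-H, node-K, node-C, and node-A: power draw 8 + 11 + 6 + 13 + 8 = 46 ≤ 49, throughput 9 + 12 + 14 + 13 + 6 = 54.
No other feasible combination does better.

54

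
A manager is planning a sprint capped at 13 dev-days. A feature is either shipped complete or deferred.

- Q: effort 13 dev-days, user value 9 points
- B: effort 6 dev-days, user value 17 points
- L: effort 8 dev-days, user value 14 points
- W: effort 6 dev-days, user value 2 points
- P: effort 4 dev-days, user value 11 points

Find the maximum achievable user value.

B + W: effort 6 + 6 = 12 ≤ 13, user value 17 + 2 = 19.
B + P: effort 6 + 4 = 10 ≤ 13, user value 17 + 11 = 28.
L + P: effort 8 + 4 = 12 ≤ 13, user value 14 + 11 = 25.
Best is B and P with total user value 28.

28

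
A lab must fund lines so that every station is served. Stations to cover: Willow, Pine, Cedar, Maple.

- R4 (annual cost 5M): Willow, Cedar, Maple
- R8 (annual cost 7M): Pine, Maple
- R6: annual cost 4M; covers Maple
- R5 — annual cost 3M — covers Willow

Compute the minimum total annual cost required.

12

Choose R4 and R8: together they cover Willow, Pine, Cedar, Maple — every station.
Total annual cost: 5 + 7 = 12.
No cover costs less than 12.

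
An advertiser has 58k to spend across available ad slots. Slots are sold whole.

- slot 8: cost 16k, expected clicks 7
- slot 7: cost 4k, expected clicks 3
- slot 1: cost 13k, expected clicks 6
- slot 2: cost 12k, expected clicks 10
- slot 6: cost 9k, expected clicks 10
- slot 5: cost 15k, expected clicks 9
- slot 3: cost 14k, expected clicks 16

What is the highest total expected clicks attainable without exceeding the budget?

slot 8 + slot 7 + slot 2 + slot 6 + slot 3: cost 16 + 4 + 12 + 9 + 14 = 55 ≤ 58, expected clicks 7 + 3 + 10 + 10 + 16 = 46.
slot 7 + slot 2 + slot 6 + slot 5 + slot 3: cost 4 + 12 + 9 + 15 + 14 = 54 ≤ 58, expected clicks 3 + 10 + 10 + 9 + 16 = 48.
Best is slot 7, slot 2, slot 6, slot 5, and slot 3 with total expected clicks 48.

48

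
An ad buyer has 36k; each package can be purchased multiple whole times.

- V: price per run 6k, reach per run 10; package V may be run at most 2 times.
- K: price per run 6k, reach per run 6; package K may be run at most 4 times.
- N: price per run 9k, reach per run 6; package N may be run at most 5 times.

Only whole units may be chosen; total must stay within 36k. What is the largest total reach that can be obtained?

This is a bounded integer knapsack.
2×V, 1×K, and 2×N: price 36 ≤ 36, reach 2·10 + 1·6 + 2·6 = 38.
2×V and 4×K: price 36 ≤ 36, reach 2·10 + 4·6 = 44.
Best is 44.

44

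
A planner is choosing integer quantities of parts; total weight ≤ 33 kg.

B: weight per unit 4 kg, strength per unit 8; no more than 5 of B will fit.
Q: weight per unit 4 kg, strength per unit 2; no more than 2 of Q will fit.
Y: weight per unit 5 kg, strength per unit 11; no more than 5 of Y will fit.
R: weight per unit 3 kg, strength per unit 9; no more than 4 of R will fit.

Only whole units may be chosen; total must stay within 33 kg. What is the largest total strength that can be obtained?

Take 4×Y and 4×R: weight 32 ≤ 33, strength 4·11 + 4·9 = 80.
R has the best ratio (9/3) and is taken to its limit of 4; remaining capacity is filled optimally with the others.

80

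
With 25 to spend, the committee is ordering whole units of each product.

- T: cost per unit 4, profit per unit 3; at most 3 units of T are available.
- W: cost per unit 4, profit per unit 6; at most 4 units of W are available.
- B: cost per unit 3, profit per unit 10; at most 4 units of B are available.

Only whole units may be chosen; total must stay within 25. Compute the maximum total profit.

58

B has the best ratio (10/3); taking only B gives at most 4×10 = 40 (stopped by the supply cap of 4).
Mixing does better — 3×W and 4×B: cost 24 ≤ 25, profit 3·6 + 4·10 = 58.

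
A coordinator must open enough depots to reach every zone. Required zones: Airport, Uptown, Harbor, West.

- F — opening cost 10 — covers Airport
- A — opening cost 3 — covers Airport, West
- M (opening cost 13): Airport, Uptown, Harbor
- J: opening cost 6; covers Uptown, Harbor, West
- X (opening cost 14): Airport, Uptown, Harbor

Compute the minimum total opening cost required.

9

This is a weighted set-cover instance.
Choose A and J: together they cover Airport, Uptown, Harbor, West — every zone.
Total opening cost: 3 + 6 = 9.
No cover costs less than 9.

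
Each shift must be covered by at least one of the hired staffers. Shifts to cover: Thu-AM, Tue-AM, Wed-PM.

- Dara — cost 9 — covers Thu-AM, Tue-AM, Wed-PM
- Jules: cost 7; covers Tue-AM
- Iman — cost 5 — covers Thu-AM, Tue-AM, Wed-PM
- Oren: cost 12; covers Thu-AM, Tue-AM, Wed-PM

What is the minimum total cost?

5

This is an integer covering problem.
Iman alone covers Thu-AM, Tue-AM, Wed-PM — every shift.
Total cost: 5.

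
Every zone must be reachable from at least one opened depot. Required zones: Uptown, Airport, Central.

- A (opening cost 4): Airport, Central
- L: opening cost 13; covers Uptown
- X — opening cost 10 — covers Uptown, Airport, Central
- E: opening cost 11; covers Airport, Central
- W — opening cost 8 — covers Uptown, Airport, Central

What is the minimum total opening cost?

8

This is an integer covering problem.
The greedy cost-per-new-zone heuristic would pick A and W for 12, but a cheaper cover exists.
W alone covers Uptown, Airport, Central — every zone.
Total opening cost: 8.
No cover costs less than 8.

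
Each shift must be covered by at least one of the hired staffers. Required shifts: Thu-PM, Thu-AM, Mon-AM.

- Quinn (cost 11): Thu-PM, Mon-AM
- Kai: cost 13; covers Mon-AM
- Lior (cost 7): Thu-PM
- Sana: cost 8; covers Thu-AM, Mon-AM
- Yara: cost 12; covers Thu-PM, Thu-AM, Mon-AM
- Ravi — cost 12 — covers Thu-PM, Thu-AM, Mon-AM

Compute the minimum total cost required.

12

This is an integer covering problem.
The greedy cost-per-new-shift heuristic would pick Sana and Lior for 15, but a cheaper cover exists.
Yara alone covers Thu-PM, Thu-AM, Mon-AM — every shift.
Total cost: 12.
No cover costs less than 12.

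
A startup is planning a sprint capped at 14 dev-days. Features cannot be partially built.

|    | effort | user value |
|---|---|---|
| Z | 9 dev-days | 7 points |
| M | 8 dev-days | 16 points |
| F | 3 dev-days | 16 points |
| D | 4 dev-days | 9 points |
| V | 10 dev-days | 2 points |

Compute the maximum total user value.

Allowing fractional choices, the relaxed optimum would be about 39.0, but features are indivisible.
M + F: effort 8 + 3 = 11 ≤ 14, user value 16 + 16 = 32.
F + D: effort 3 + 4 = 7 ≤ 14, user value 16 + 9 = 25.
Best is M and F with total user value 32.

32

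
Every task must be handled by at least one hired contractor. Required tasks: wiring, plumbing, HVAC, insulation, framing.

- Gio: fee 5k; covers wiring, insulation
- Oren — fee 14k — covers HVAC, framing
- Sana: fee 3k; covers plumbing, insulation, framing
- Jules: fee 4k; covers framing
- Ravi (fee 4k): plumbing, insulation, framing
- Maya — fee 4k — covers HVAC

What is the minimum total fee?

12

Choose Gio, Sana, and Maya: together they cover wiring, plumbing, HVAC, insulation, framing — every task.
Total fee: 5 + 3 + 4 = 12.
No cover costs less than 12.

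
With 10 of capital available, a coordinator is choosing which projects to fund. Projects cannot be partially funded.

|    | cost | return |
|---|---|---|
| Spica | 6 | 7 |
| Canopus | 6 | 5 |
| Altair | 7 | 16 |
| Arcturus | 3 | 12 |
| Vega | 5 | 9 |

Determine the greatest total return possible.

28

Arcturus + Vega: cost 3 + 5 = 8 ≤ 10, return 12 + 9 = 21.
Spica + Arcturus: cost 6 + 3 = 9 ≤ 10, return 7 + 12 = 19.
Altair + Arcturus: cost 7 + 3 = 10 ≤ 10, return 16 + 12 = 28.
Best is Altair and Arcturus with total return 28.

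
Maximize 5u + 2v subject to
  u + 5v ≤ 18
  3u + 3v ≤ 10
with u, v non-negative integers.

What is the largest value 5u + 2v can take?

15

Relaxing integrality, the LP optimum is 16.67 at (u,v) = (3.33, 0), which is not an integer point.
(u,v)=(3,0): 1·3+5·0=3≤18, 3·3+3·0=9≤10, objective 15.
(u,v)=(2,1): 1·2+5·1=7≤18, 3·2+3·1=9≤10, objective 12.
(u,v)=(2,0): 1·2+5·0=2≤18, 3·2+3·0=6≤10, objective 10.
The best lattice point is (3,0), giving 15.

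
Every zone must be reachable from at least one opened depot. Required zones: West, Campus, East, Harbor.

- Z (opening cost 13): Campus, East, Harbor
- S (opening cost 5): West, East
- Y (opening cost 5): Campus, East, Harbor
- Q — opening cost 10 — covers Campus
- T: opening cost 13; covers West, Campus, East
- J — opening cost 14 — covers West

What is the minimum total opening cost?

This is an integer covering problem.
Choose S and Y: together they cover West, Campus, East, Harbor — every zone.
Total opening cost: 5 + 5 = 10.
No cover costs less than 10.

10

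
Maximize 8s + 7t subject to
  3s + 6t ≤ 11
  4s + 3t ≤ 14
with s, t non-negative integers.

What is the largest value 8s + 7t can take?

24

The continuous relaxation peaks at (3.4, 0.133) with value 28.13; rounding to a feasible lattice point costs some objective.
(s,t)=(3,0): 3·3+6·0=9≤11, 4·3+3·0=12≤14, objective 24.
(s,t)=(2,0): 3·2+6·0=6≤11, 4·2+3·0=8≤14, objective 16.
No feasible integer point exceeds 24.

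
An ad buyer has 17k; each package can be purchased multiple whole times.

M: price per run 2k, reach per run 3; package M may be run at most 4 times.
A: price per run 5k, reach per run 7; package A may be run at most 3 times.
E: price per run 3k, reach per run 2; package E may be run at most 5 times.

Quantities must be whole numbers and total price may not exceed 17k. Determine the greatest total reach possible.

This is a bounded integer knapsack.
1×M and 3×A: price 17 ≤ 17, reach 1·3 + 3·7 = 24.
3×M and 2×A: price 16 ≤ 17, reach 3·3 + 2·7 = 23.
Best is 24.

24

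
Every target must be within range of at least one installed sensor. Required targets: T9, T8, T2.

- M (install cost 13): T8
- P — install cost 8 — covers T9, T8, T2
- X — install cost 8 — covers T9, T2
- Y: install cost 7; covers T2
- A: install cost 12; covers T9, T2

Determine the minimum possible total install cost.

P alone covers T9, T8, T2 — every target.
Total install cost: 8.

8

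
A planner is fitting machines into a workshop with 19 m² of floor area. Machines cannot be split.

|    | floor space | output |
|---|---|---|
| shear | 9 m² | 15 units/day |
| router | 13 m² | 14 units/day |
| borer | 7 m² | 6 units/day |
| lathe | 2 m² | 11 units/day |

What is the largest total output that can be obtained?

shear + lathe: floor space 9 + 2 = 11 ≤ 19, output 15 + 11 = 26.
router + lathe: floor space 13 + 2 = 15 ≤ 19, output 14 + 11 = 25.
shear + borer + lathe: floor space 9 + 7 + 2 = 18 ≤ 19, output 15 + 6 + 11 = 32.
Best is shear, borer, and lathe with total output 32.

32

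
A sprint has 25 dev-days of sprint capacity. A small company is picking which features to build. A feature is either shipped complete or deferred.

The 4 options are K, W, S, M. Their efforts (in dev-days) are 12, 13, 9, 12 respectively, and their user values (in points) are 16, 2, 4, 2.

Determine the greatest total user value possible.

This is a 0-1 knapsack instance.
K + M: effort 12 + 12 = 24 ≤ 25, user value 16 + 2 = 18.
K + S: effort 12 + 9 = 21 ≤ 25, user value 16 + 4 = 20.
Best is K and S with total user value 20.

20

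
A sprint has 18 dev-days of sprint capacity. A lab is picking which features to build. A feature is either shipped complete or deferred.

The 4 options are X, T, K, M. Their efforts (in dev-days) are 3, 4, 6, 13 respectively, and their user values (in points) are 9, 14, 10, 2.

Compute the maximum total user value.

33

T + K: effort 4 + 6 = 10 ≤ 18, user value 14 + 10 = 24.
X + T: effort 3 + 4 = 7 ≤ 18, user value 9 + 14 = 23.
X + T + K: effort 3 + 4 + 6 = 13 ≤ 18, user value 9 + 14 + 10 = 33.
Best is X, T, and K with total user value 33.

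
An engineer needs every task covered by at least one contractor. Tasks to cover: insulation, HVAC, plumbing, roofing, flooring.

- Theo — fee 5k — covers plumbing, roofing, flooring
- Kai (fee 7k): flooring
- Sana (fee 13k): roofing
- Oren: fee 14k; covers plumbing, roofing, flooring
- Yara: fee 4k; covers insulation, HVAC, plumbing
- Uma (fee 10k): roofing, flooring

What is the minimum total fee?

Choose Theo and Yara: together they cover insulation, HVAC, plumbing, roofing, flooring — every task.
Total fee: 5 + 4 = 9.
No cover costs less than 9.

9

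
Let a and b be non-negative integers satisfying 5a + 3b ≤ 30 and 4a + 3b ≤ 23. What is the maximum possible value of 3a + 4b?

28

(a,b)=(0,7): 5·0+3·7=21≤30, 4·0+3·7=21≤23, objective 28.
(a,b)=(1,6): 5·1+3·6=23≤30, 4·1+3·6=22≤23, objective 27.
(a,b)=(0,6): 5·0+3·6=18≤30, 4·0+3·6=18≤23, objective 24.
No feasible integer point exceeds 28.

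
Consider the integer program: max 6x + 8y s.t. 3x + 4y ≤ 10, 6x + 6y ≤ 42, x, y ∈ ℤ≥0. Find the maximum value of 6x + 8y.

(x,y)=(2,1): 3·2+4·1=10≤10, 6·2+6·1=18≤42, objective 20.
(x,y)=(3,0): 3·3+4·0=9≤10, 6·3+6·0=18≤42, objective 18.
(x,y)=(1,1): 3·1+4·1=7≤10, 6·1+6·1=12≤42, objective 14.
Maximum is 20 at (x,y)=(2,1).

20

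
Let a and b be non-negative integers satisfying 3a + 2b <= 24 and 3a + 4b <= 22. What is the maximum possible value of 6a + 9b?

Relaxing integrality, the LP optimum is 49.50 at (a,b) = (0, 5.5), which is not an integer point.
(a,b)=(2,4) is feasible, giving 48.
(a,b)=(3,3) is feasible, giving 45.
(a,b)=(0,5) is feasible, giving 45.
The best lattice point is (2,4), giving 48.

48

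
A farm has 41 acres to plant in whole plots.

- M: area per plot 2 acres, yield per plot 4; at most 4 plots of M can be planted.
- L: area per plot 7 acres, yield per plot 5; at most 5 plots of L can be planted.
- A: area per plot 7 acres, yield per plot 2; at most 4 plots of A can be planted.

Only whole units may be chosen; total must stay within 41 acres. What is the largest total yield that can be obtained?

37

M has the best ratio (4/2); taking only M gives at most 4×4 = 16 (stopped by the supply cap of 4).
Mixing does better — 3×M and 5×L: area 41 ≤ 41, yield 3·4 + 5·5 = 37.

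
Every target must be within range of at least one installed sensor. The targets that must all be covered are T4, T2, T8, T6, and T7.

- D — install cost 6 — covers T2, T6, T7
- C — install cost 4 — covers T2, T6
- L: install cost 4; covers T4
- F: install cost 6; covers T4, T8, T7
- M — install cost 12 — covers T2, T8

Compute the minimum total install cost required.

The greedy cost-per-new-target heuristic would pick D and F for 12, but a cheaper cover exists.
Choose C and F: together they cover T4, T2, T8, T6, T7 — every target.
Total install cost: 4 + 6 = 10.
No cover costs less than 10.

10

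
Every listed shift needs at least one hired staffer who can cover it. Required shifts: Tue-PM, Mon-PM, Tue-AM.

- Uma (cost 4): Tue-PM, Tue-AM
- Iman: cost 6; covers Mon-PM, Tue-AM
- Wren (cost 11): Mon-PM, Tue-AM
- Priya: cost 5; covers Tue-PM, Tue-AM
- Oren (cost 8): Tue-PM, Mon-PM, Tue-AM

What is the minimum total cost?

8

Oren alone covers Tue-PM, Mon-PM, Tue-AM — every shift.
Total cost: 8.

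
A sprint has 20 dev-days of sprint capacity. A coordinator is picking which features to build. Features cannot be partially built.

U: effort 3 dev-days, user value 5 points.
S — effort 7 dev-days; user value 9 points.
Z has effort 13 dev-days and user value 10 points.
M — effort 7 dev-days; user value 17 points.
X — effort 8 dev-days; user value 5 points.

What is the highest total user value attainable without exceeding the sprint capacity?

31

Take U, S, and M: effort 3 + 7 + 7 = 17 ≤ 20, user value 5 + 9 + 17 = 31.
No other feasible combination does better.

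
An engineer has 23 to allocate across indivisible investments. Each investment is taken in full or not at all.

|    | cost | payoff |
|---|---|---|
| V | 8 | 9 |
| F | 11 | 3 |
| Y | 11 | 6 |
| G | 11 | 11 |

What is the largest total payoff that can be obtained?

Allowing fractional choices, the relaxed optimum would be about 22.2, but investments are indivisible.
V + G: cost 8 + 11 = 19 ≤ 23, payoff 9 + 11 = 20.
Y + G: cost 11 + 11 = 22 ≤ 23, payoff 6 + 11 = 17.
Best is V and G with total payoff 20.

20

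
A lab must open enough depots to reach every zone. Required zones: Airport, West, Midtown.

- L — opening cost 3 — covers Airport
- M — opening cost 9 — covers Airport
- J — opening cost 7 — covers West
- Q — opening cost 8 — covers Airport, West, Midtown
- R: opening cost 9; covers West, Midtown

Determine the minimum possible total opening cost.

Q alone covers Airport, West, Midtown — every zone.
Total opening cost: 8.
No cover costs less than 8.

8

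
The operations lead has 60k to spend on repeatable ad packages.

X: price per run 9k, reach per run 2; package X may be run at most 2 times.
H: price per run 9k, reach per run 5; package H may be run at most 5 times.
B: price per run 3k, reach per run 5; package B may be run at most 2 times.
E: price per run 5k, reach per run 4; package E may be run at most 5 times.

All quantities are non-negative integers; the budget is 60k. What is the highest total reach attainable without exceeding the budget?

4×H, 2×B, and 3×E: price 57 ≤ 60, reach 4·5 + 2·5 + 3·4 = 42.
3×H, 2×B, and 5×E: price 58 ≤ 60, reach 3·5 + 2·5 + 5·4 = 45.
Best is 45.

45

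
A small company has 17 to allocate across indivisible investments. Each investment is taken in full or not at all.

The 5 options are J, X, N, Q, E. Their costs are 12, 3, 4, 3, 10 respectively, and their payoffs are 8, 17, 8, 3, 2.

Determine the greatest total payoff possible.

28

X + N + E: cost 3 + 4 + 10 = 17 ≤ 17, payoff 17 + 8 + 2 = 27.
X + N + Q: cost 3 + 4 + 3 = 10 ≤ 17, payoff 17 + 8 + 3 = 28.
Best is X, N, and Q with total payoff 28.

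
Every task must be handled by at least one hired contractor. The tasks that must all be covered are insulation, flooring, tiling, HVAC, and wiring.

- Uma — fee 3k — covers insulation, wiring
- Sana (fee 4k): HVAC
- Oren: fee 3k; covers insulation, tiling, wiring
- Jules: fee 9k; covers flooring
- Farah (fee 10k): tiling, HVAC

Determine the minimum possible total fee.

Choose Sana, Oren, and Jules: together they cover insulation, flooring, tiling, HVAC, wiring — every task.
Total fee: 4 + 3 + 9 = 16.
No cover costs less than 16.

16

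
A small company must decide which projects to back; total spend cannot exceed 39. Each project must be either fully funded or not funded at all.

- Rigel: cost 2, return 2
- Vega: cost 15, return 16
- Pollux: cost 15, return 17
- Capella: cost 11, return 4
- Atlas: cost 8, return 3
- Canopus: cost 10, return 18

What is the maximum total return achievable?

41

Rigel + Pollux + Capella + Canopus: cost 2 + 15 + 11 + 10 = 38 ≤ 39, return 2 + 17 + 4 + 18 = 41.
Rigel + Pollux + Atlas + Canopus: cost 2 + 15 + 8 + 10 = 35 ≤ 39, return 2 + 17 + 3 + 18 = 40.
Rigel + Vega + Capella + Canopus: cost 2 + 15 + 11 + 10 = 38 ≤ 39, return 2 + 16 + 4 + 18 = 40.
Best is Rigel, Pollux, Capella, and Canopus with total return 41.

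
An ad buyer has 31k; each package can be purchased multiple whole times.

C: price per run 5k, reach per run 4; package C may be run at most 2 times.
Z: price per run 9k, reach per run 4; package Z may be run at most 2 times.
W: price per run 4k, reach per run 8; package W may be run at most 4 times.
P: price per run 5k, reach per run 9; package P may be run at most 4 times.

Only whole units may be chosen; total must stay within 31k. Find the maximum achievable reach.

59

4×W and 3×P: price 31 ≤ 31, reach 4·8 + 3·9 = 59.
1×C, 4×W, and 2×P: price 31 ≤ 31, reach 1·4 + 4·8 + 2·9 = 54.
Best is 59.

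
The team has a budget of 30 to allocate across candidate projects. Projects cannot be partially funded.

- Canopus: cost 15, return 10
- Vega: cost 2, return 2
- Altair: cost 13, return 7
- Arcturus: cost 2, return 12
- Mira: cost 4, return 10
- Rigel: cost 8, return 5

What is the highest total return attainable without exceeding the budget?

37

Allowing fractional choices, the relaxed optimum would be about 38.4, but projects are indivisible.
Vega + Altair + Arcturus + Mira + Rigel: cost 2 + 13 + 2 + 4 + 8 = 29 ≤ 30, return 2 + 7 + 12 + 10 + 5 = 36.
Canopus + Arcturus + Mira + Rigel: cost 15 + 2 + 4 + 8 = 29 ≤ 30, return 10 + 12 + 10 + 5 = 37.
Best is Canopus, Arcturus, Mira, and Rigel with total return 37.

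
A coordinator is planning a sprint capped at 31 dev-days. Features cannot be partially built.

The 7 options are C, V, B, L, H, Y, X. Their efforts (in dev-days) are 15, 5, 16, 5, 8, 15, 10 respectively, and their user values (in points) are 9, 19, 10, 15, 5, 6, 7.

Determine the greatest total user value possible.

46

Allowing fractional choices, the relaxed optimum would be about 47.9, but features are indivisible.
C + V + L: effort 15 + 5 + 5 = 25 ≤ 31, user value 9 + 19 + 15 = 43.
V + L + H + X: effort 5 + 5 + 8 + 10 = 28 ≤ 31, user value 19 + 15 + 5 + 7 = 46.
V + B + L: effort 5 + 16 + 5 = 26 ≤ 31, user value 19 + 10 + 15 = 44.
Best is V, L, H, and X with total user value 46.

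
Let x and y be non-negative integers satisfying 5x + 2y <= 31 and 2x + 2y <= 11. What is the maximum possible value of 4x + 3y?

20

The continuous relaxation peaks at (5.5, 0) with value 22.00; rounding to a feasible lattice point costs some objective.
(x,y)=(5,0): 5·5+2·0=25≤31, 2·5+2·0=10≤11, objective 20.
(x,y)=(4,1): 5·4+2·1=22≤31, 2·4+2·1=10≤11, objective 19.
Maximum is 20 at (x,y)=(5,0).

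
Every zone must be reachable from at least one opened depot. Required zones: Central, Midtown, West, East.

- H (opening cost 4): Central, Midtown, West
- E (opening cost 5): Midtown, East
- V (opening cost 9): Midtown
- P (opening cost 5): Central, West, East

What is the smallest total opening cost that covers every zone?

Choose H and E: together they cover Central, Midtown, West, East — every zone.
Total opening cost: 4 + 5 = 9.
No cover costs less than 9.

9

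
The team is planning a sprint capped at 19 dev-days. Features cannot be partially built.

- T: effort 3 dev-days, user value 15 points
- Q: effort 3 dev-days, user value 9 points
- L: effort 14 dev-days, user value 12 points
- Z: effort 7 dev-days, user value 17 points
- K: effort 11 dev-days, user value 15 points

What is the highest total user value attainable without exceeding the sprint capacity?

41

Allowing fractional choices, the relaxed optimum would be about 49.2, but features are indivisible.
T + Z: effort 3 + 7 = 10 ≤ 19, user value 15 + 17 = 32.
T + Q + K: effort 3 + 3 + 11 = 17 ≤ 19, user value 15 + 9 + 15 = 39.
T + Q + Z: effort 3 + 3 + 7 = 13 ≤ 19, user value 15 + 9 + 17 = 41.
Best is T, Q, and Z with total user value 41.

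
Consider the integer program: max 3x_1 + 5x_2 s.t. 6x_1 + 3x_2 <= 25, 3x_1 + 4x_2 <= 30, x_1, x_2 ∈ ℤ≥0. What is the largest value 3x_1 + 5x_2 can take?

35

Relaxing integrality, the LP optimum is 37.50 at (x_1,x_2) = (0, 7.5), which is not an integer point.
(x_1,x_2)=(0,7) is feasible, giving 35.
(x_1,x_2)=(1,6) is feasible, giving 33.
No feasible integer point exceeds 35.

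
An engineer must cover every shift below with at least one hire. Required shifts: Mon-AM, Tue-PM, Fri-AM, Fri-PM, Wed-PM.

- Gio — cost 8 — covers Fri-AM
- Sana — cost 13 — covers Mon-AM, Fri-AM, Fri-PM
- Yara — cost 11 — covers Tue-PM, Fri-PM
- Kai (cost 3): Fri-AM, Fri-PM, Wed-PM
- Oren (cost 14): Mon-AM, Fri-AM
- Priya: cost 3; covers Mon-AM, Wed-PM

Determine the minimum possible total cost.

17

This is an integer covering problem.
Choose Yara, Kai, and Priya: together they cover Mon-AM, Tue-PM, Fri-AM, Fri-PM, Wed-PM — every shift.
Total cost: 11 + 3 + 3 = 17.
No cover costs less than 17.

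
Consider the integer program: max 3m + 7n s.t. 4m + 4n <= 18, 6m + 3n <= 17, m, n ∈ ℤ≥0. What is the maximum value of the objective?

Relaxing integrality, the LP optimum is 31.50 at (m,n) = (0, 4.5), which is not an integer point.
(m,n)=(0,4): 4·0+4·4=16≤18, 6·0+3·4=12≤17, objective 28.
(m,n)=(1,3): 4·1+4·3=16≤18, 6·1+3·3=15≤17, objective 24.
No feasible integer point exceeds 28.

28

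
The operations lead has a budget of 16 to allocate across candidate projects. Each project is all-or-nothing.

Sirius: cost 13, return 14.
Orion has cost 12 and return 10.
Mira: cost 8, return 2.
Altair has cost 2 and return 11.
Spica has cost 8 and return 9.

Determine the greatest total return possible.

Allowing fractional choices, the relaxed optimum would be about 26.5, but projects are indivisible.
Sirius + Altair: cost 13 + 2 = 15 ≤ 16, return 14 + 11 = 25.
Orion + Altair: cost 12 + 2 = 14 ≤ 16, return 10 + 11 = 21.
Best is Sirius and Altair with total return 25.

25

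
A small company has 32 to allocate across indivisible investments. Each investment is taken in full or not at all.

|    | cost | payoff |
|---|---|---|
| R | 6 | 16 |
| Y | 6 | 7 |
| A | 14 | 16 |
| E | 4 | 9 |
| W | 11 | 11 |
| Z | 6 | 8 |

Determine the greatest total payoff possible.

49

Allowing fractional choices, the relaxed optimum would be about 51.4, but investments are indivisible.
R + A + E + Z: cost 6 + 14 + 4 + 6 = 30 ≤ 32, payoff 16 + 16 + 9 + 8 = 49.
R + Y + A + E: cost 6 + 6 + 14 + 4 = 30 ≤ 32, payoff 16 + 7 + 16 + 9 = 48.
R + Y + A + Z: cost 6 + 6 + 14 + 6 = 32 ≤ 32, payoff 16 + 7 + 16 + 8 = 47.
Best is R, A, E, and Z with total payoff 49.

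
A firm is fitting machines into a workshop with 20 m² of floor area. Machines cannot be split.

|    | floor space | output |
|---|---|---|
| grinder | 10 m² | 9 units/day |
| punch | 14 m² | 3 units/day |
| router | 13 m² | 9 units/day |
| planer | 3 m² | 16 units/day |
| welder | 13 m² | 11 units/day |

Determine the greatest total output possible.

27

grinder + planer: floor space 10 + 3 = 13 ≤ 20, output 9 + 16 = 25.
planer + welder: floor space 3 + 13 = 16 ≤ 20, output 16 + 11 = 27.
Best is planer and welder with total output 27.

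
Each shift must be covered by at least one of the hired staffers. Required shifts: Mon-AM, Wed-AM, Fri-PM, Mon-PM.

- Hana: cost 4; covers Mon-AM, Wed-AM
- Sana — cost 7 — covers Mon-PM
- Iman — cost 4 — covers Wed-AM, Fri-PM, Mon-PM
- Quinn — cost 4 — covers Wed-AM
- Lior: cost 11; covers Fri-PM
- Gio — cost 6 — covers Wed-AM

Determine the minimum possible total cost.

8

Choose Hana and Iman: together they cover Mon-AM, Wed-AM, Fri-PM, Mon-PM — every shift.
Total cost: 4 + 4 = 8.
No cover costs less than 8.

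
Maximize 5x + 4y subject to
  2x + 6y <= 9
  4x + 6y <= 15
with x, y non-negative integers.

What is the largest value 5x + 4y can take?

15

The continuous relaxation peaks at (3.75, 0) with value 18.75; rounding to a feasible lattice point costs some objective.
(x,y)=(3,0): 2·3+6·0=6≤9, 4·3+6·0=12≤15, objective 15.
(x,y)=(2,0): 2·2+6·0=4≤9, 4·2+6·0=8≤15, objective 10.
Maximum is 15 at (x,y)=(3,0).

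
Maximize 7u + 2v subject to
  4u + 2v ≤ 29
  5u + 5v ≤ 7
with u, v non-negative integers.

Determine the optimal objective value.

The continuous relaxation peaks at (1.4, 0) with value 9.80; rounding to a feasible lattice point costs some objective.
(u,v)=(1,0): 4·1+2·0=4≤29, 5·1+5·0=5≤7, objective 7.
(u,v)=(0,1): 4·0+2·1=2≤29, 5·0+5·1=5≤7, objective 2.
(u,v)=(0,0): 4·0+2·0=0≤29, 5·0+5·0=0≤7, objective 0.
Maximum is 7 at (u,v)=(1,0).

7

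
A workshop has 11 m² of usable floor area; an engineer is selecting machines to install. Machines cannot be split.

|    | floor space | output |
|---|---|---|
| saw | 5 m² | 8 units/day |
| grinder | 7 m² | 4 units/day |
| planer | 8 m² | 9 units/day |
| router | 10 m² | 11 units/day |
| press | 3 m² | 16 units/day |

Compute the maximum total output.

25

planer + press: floor space 8 + 3 = 11 ≤ 11, output 9 + 16 = 25.
saw + press: floor space 5 + 3 = 8 ≤ 11, output 8 + 16 = 24.
Best is planer and press with total output 25.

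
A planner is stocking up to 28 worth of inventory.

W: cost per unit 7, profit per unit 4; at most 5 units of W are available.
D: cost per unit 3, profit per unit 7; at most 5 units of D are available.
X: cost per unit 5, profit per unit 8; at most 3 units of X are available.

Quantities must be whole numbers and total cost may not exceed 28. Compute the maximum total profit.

5×D and 2×X: cost 25 ≤ 28, profit 5·7 + 2·8 = 51.
4×D and 3×X: cost 27 ≤ 28, profit 4·7 + 3·8 = 52.
Best is 52.

52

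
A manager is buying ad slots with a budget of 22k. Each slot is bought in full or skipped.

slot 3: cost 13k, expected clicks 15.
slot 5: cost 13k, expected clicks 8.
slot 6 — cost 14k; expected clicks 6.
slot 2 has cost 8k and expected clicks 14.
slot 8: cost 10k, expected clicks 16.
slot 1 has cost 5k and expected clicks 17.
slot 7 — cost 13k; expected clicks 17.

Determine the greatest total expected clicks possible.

34

Allowing fractional choices, the relaxed optimum would be about 45.4, but ad slots are indivisible.
slot 3 + slot 1: cost 13 + 5 = 18 ≤ 22, expected clicks 15 + 17 = 32.
slot 8 + slot 1: cost 10 + 5 = 15 ≤ 22, expected clicks 16 + 17 = 33.
slot 1 + slot 7: cost 5 + 13 = 18 ≤ 22, expected clicks 17 + 17 = 34.
Best is slot 1 and slot 7 with total expected clicks 34.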